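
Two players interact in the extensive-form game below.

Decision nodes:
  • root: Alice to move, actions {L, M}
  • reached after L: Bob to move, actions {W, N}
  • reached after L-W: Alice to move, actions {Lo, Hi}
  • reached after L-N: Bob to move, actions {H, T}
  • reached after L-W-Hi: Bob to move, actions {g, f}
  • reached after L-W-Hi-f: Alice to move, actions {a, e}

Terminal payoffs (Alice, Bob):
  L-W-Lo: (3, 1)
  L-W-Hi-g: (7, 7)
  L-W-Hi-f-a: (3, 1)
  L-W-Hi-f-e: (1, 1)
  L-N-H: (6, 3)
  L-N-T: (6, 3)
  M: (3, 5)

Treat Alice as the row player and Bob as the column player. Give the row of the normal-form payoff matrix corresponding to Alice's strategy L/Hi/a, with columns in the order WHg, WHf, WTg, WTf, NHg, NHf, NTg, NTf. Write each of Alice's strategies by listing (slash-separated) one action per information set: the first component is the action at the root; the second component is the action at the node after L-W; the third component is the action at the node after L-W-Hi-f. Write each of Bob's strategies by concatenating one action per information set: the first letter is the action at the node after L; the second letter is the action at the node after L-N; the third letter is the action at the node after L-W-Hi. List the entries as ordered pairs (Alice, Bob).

vs WHg: Alice plays L → Bob plays W at [L] → Alice plays Hi at [L-W] → Bob plays g at [L-W-Hi] → (7, 7)
vs WHf: Alice plays L → Bob plays W at [L] → Alice plays Hi at [L-W] → Bob plays f at [L-W-Hi] → Alice plays a at [L-W-Hi-f] → (3, 1)
vs WTg: Alice plays L → Bob plays W at [L] → Alice plays Hi at [L-W] → Bob plays g at [L-W-Hi] → (7, 7)
vs WTf: Alice plays L → Bob plays W at [L] → Alice plays Hi at [L-W] → Bob plays f at [L-W-Hi] → Alice plays a at [L-W-Hi-f] → (3, 1)
vs NHg: Alice plays L → Bob plays N at [L] → Bob plays H at [L-N] → (6, 3)
vs NHf: Alice plays L → Bob plays N at [L] → Bob plays H at [L-N] → (6, 3)
vs NTg: Alice plays L → Bob plays N at [L] → Bob plays T at [L-N] → (6, 3)
vs NTf: Alice plays L → Bob plays N at [L] → Bob plays T at [L-N] → (6, 3)

(7,7) (3,1) (7,7) (3,1) (6,3) (6,3) (6,3) (6,3)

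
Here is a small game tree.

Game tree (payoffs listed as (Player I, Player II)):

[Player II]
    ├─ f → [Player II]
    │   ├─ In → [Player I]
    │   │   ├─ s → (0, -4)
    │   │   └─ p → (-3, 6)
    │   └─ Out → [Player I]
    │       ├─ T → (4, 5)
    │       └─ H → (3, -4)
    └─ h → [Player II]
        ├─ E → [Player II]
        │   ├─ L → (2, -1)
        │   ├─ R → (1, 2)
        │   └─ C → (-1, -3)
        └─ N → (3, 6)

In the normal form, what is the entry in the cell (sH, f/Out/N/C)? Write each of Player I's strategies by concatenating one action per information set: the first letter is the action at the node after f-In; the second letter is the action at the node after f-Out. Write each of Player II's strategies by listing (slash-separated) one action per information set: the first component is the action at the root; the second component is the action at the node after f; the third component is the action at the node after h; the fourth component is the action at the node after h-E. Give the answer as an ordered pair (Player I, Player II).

Trace the play path from the root:
  Player II plays f
  Player II plays Out at [f]
  Player I plays H at [f-Out]
→ terminal payoff (3, -4).
(Player I's choice at the node after f-In is never reached on this path, so it doesn't affect the outcome.)

(3, -4)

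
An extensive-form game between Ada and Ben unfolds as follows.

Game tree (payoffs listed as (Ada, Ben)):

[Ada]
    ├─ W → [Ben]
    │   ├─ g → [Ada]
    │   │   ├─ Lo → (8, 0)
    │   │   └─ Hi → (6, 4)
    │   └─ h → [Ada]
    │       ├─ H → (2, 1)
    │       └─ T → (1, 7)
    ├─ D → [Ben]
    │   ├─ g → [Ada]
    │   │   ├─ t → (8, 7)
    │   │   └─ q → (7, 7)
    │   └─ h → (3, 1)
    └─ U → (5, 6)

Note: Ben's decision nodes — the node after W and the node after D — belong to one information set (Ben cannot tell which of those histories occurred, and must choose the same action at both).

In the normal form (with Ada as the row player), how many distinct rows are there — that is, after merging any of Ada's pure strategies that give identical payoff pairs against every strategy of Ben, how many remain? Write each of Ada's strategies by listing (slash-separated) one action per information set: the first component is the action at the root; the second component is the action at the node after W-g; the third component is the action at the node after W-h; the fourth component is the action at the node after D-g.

7

Ada has 24 pure strategies: W/Lo/H/t, W/Lo/H/q, W/Lo/T/t, W/Lo/T/q, W/Hi/H/t, W/Hi/H/q, W/Hi/T/t, W/Hi/T/q, D/Lo/H/t, D/Lo/H/q, D/Lo/T/t, D/Lo/T/q, D/Hi/H/t, D/Hi/H/q, D/Hi/T/t, D/Hi/T/q, U/Lo/H/t, U/Lo/H/q, U/Lo/T/t, U/Lo/T/q, U/Hi/H/t, U/Hi/H/q, U/Hi/T/t, U/Hi/T/q. Columns: g, h.
{W/Lo/H/t, W/Lo/H/q} → row (8,0) (2,1)
{W/Lo/T/t, W/Lo/T/q} → row (8,0) (1,7)
{W/Hi/H/t, W/Hi/H/q} → row (6,4) (2,1)
{W/Hi/T/t, W/Hi/T/q} → row (6,4) (1,7)
{D/Lo/H/t, D/Lo/T/t, D/Hi/H/t, D/Hi/T/t} → row (8,7) (3,1)
{D/Lo/H/q, D/Lo/T/q, D/Hi/H/q, D/Hi/T/q} → row (7,7) (3,1)
{U/Lo/H/t, U/Lo/H/q, U/Lo/T/t, U/Lo/T/q, U/Hi/H/t, U/Hi/H/q, U/Hi/T/t, U/Hi/T/q} → row (5,6) (5,6)
That's 7 distinct rows out of 24 strategies.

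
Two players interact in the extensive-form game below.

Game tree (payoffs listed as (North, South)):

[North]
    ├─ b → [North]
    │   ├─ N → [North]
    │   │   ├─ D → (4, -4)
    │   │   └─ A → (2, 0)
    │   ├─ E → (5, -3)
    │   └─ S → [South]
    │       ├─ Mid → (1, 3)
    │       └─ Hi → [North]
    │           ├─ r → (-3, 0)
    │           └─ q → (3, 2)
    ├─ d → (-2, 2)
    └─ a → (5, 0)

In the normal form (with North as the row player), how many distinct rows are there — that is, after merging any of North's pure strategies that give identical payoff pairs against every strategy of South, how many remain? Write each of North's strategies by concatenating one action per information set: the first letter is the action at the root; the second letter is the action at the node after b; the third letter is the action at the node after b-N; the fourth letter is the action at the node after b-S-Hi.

North has 36 pure strategies: bNDr, bNDq, bNAr, bNAq, bEDr, bEDq, bEAr, bEAq, bSDr, bSDq, bSAr, bSAq, dNDr, dNDq, dNAr, dNAq, dEDr, dEDq, dEAr, dEAq, dSDr, dSDq, dSAr, dSAq, aNDr, aNDq, aNAr, aNAq, aEDr, aEDq, aEAr, aEAq, aSDr, aSDq, aSAr, aSAq. Columns: Mid, Hi.
{bNDr, bNDq} → row (4,-4) (4,-4)
{bNAr, bNAq} → row (2,0) (2,0)
{bEDr, bEDq, bEAr, bEAq} → row (5,-3) (5,-3)
{bSDr, bSAr} → row (1,3) (-3,0)
{bSDq, bSAq} → row (1,3) (3,2)
{dNDr, dNDq, dNAr, dNAq, dEDr, dEDq, dEAr, dEAq, dSDr, dSDq, dSAr, dSAq} → row (-2,2) (-2,2)
{aNDr, aNDq, aNAr, aNAq, aEDr, aEDq, aEAr, aEAq, aSDr, aSDq, aSAr, aSAq} → row (5,0) (5,0)
That's 7 distinct rows out of 36 strategies.

7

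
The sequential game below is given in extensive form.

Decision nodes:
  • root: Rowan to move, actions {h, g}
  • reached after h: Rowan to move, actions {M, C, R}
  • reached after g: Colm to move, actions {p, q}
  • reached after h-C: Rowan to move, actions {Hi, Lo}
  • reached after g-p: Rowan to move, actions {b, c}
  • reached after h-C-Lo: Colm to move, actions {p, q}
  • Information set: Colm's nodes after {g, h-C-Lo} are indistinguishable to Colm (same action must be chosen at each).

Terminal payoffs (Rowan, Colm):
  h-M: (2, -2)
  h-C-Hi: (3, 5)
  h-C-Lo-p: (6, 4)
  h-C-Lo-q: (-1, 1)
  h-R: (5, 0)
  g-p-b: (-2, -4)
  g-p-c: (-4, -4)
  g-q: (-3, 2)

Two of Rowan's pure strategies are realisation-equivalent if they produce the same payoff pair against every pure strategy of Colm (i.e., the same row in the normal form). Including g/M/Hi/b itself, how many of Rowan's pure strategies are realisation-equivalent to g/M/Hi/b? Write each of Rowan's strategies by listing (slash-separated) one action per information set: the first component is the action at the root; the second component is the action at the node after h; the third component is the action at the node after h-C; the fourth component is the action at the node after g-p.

6

Row for g/M/Hi/b (columns p, q): (-2,-4) (-3,2).
Under g/M/Hi/b, Rowan's choice at the node after h and at the node after h-C can never be reached regardless of what Colm does, so varying those choices leaves every outcome unchanged.
Holding the reachable choices fixed and varying the unreachable ones freely already gives 3 × 2 = 6 equivalent strategies.
No other strategy reproduces this row, so those 6 are the full class: g/M/Hi/b, g/M/Lo/b, g/C/Hi/b, g/C/Lo/b, g/R/Hi/b, g/R/Lo/b.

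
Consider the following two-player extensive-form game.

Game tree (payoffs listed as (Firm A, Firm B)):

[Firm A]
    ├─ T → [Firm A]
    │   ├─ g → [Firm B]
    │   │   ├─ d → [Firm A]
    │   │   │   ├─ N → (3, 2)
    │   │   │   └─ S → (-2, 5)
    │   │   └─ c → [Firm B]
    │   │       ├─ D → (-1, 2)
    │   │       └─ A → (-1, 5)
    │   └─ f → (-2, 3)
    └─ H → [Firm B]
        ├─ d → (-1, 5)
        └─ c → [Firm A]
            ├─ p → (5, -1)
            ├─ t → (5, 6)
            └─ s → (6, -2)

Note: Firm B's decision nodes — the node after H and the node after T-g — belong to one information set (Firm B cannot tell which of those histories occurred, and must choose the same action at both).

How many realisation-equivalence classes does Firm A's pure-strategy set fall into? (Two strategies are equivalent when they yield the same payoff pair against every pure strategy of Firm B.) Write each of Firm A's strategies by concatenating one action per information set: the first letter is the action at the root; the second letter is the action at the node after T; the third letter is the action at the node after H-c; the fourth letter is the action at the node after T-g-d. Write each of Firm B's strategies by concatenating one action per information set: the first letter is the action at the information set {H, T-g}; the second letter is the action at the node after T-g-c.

Firm A has 24 pure strategies: TgpN, TgpS, TgtN, TgtS, TgsN, TgsS, TfpN, TfpS, TftN, TftS, TfsN, TfsS, HgpN, HgpS, HgtN, HgtS, HgsN, HgsS, HfpN, HfpS, HftN, HftS, HfsN, HfsS. Columns: dD, dA, cD, cA.
{TgpN, TgtN, TgsN} → row (3,2) (3,2) (-1,2) (-1,5)
{TgpS, TgtS, TgsS} → row (-2,5) (-2,5) (-1,2) (-1,5)
{TfpN, TfpS, TftN, TftS, TfsN, TfsS} → row (-2,3) (-2,3) (-2,3) (-2,3)
{HgpN, HgpS, HfpN, HfpS} → row (-1,5) (-1,5) (5,-1) (5,-1)
{HgtN, HgtS, HftN, HftS} → row (-1,5) (-1,5) (5,6) (5,6)
{HgsN, HgsS, HfsN, HfsS} → row (-1,5) (-1,5) (6,-2) (6,-2)
That's 6 distinct rows out of 24 strategies.

6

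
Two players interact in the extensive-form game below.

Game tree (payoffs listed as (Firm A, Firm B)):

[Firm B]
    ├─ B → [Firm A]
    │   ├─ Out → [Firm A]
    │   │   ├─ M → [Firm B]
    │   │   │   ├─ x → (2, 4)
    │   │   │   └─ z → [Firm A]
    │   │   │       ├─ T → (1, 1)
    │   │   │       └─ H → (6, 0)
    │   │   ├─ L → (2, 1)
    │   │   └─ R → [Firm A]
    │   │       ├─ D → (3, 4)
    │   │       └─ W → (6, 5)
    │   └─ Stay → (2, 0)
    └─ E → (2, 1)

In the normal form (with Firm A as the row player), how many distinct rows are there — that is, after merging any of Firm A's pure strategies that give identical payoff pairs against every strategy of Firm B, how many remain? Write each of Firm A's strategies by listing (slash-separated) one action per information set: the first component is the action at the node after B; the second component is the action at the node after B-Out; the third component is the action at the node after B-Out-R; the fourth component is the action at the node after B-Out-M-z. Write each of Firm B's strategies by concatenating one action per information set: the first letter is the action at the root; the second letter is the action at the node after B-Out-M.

Firm A has 24 pure strategies: Out/M/D/T, Out/M/D/H, Out/M/W/T, Out/M/W/H, Out/L/D/T, Out/L/D/H, Out/L/W/T, Out/L/W/H, Out/R/D/T, Out/R/D/H, Out/R/W/T, Out/R/W/H, Stay/M/D/T, Stay/M/D/H, Stay/M/W/T, Stay/M/W/H, Stay/L/D/T, Stay/L/D/H, Stay/L/W/T, Stay/L/W/H, Stay/R/D/T, Stay/R/D/H, Stay/R/W/T, Stay/R/W/H. Columns: Bx, Bz, Ex, Ez.
{Out/M/D/T, Out/M/W/T} → row (2,4) (1,1) (2,1) (2,1)
{Out/M/D/H, Out/M/W/H} → row (2,4) (6,0) (2,1) (2,1)
{Out/L/D/T, Out/L/D/H, Out/L/W/T, Out/L/W/H} → row (2,1) (2,1) (2,1) (2,1)
{Out/R/D/T, Out/R/D/H} → row (3,4) (3,4) (2,1) (2,1)
{Out/R/W/T, Out/R/W/H} → row (6,5) (6,5) (2,1) (2,1)
{Stay/M/D/T, Stay/M/D/H, Stay/M/W/T, Stay/M/W/H, Stay/L/D/T, Stay/L/D/H, Stay/L/W/T, Stay/L/W/H, Stay/R/D/T, Stay/R/D/H, Stay/R/W/T, Stay/R/W/H} → row (2,0) (2,0) (2,1) (2,1)
That's 6 distinct rows out of 24 strategies.

6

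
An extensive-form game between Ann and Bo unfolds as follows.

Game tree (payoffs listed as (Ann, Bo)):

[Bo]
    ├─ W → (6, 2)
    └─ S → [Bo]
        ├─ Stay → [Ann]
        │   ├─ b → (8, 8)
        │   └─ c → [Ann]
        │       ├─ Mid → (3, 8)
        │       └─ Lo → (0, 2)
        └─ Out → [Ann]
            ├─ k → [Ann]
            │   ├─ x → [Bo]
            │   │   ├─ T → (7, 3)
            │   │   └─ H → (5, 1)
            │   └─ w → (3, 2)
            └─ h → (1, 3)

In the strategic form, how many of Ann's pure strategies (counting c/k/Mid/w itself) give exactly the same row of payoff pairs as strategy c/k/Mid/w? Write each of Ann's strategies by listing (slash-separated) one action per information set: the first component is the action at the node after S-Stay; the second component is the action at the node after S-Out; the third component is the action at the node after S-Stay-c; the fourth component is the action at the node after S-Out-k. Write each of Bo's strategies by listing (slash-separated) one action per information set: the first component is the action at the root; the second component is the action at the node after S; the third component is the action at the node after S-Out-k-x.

Row for c/k/Mid/w (columns W/Stay/T, W/Stay/H, W/Out/T, W/Out/H, S/Stay/T, S/Stay/H, S/Out/T, S/Out/H): (6,2) (6,2) (6,2) (6,2) (3,8) (3,8) (3,2) (3,2).
Every one of Ann's information sets is on the play path for some reply by Bo when Ann follows c/k/Mid/w.
Changing the action at any of them therefore changes at least one column, so only c/k/Mid/w itself gives this row.

1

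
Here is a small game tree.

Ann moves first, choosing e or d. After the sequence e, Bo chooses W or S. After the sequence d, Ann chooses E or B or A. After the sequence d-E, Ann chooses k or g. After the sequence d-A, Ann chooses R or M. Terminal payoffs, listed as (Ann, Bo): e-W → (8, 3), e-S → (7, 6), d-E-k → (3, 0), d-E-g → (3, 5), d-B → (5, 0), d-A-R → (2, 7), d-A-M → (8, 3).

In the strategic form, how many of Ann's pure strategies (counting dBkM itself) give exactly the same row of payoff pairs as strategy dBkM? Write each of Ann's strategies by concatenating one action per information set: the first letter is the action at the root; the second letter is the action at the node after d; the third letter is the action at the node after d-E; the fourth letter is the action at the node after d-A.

Row for dBkM (columns W, S): (5,0) (5,0).
Under dBkM, Ann's choice at the node after d-E and at the node after d-A can never be reached regardless of what Bo does, so varying those choices leaves every outcome unchanged.
Holding the reachable choices fixed and varying the unreachable ones freely already gives 2 × 2 = 4 equivalent strategies.
No other strategy reproduces this row, so those 4 are the full class: dBkR, dBkM, dBgR, dBgM.

4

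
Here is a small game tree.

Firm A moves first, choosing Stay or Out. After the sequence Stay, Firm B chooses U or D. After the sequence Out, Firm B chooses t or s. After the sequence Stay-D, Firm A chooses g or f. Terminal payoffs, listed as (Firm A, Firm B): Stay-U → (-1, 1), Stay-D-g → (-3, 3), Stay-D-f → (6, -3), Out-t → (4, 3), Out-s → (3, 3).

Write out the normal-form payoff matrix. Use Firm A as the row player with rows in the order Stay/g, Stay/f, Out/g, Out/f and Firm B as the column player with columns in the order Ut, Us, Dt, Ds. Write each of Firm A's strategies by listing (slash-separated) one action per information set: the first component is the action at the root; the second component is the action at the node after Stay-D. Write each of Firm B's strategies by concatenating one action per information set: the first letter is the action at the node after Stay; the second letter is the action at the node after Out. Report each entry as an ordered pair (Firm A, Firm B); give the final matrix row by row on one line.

Stay/g: (-1,1) (-1,1) (-3,3) (-3,3) | Stay/f: (-1,1) (-1,1) (6,-3) (6,-3) | Out/g: (4,3) (3,3) (4,3) (3,3) | Out/f: (4,3) (3,3) (4,3) (3,3)

Row Stay/g: Ut→(-1,1), Us→(-1,1), Dt→(-3,3), Ds→(-3,3)
Row Stay/f: Ut→(-1,1), Us→(-1,1), Dt→(6,-3), Ds→(6,-3)
Row Out/g: Ut→(4,3), Us→(3,3), Dt→(4,3), Ds→(3,3)
Row Out/f: Ut→(4,3), Us→(3,3), Dt→(4,3), Ds→(3,3)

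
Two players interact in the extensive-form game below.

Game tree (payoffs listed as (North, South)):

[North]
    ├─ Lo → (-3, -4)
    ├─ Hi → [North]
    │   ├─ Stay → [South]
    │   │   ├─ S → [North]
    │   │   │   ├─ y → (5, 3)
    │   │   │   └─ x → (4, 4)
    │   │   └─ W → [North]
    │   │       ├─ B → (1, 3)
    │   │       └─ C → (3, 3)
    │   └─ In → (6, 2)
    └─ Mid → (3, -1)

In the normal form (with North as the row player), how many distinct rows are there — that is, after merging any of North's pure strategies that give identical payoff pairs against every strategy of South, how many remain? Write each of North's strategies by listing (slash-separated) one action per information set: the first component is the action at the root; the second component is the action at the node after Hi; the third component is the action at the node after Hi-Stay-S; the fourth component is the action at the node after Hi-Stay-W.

7

North has 24 pure strategies: Lo/Stay/y/B, Lo/Stay/y/C, Lo/Stay/x/B, Lo/Stay/x/C, Lo/In/y/B, Lo/In/y/C, Lo/In/x/B, Lo/In/x/C, Hi/Stay/y/B, Hi/Stay/y/C, Hi/Stay/x/B, Hi/Stay/x/C, Hi/In/y/B, Hi/In/y/C, Hi/In/x/B, Hi/In/x/C, Mid/Stay/y/B, Mid/Stay/y/C, Mid/Stay/x/B, Mid/Stay/x/C, Mid/In/y/B, Mid/In/y/C, Mid/In/x/B, Mid/In/x/C. Columns: S, W.
{Lo/Stay/y/B, Lo/Stay/y/C, Lo/Stay/x/B, Lo/Stay/x/C, Lo/In/y/B, Lo/In/y/C, Lo/In/x/B, Lo/In/x/C} → row (-3,-4) (-3,-4)
{Hi/Stay/y/B} → row (5,3) (1,3)
{Hi/Stay/y/C} → row (5,3) (3,3)
{Hi/Stay/x/B} → row (4,4) (1,3)
{Hi/Stay/x/C} → row (4,4) (3,3)
{Hi/In/y/B, Hi/In/y/C, Hi/In/x/B, Hi/In/x/C} → row (6,2) (6,2)
{Mid/Stay/y/B, Mid/Stay/y/C, Mid/Stay/x/B, Mid/Stay/x/C, Mid/In/y/B, Mid/In/y/C, Mid/In/x/B, Mid/In/x/C} → row (3,-1) (3,-1)
That's 7 distinct rows out of 24 strategies.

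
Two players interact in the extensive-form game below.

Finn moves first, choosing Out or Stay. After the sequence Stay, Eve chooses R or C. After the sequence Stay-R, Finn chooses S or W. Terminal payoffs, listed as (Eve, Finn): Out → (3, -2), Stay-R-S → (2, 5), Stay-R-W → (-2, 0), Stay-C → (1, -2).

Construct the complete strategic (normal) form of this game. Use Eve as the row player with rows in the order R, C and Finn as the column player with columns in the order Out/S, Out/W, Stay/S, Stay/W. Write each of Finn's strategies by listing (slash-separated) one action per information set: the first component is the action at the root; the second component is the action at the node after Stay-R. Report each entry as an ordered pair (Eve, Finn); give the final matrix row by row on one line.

Row R: Out/S→(3,-2), Out/W→(3,-2), Stay/S→(2,5), Stay/W→(-2,0)
Row C: Out/S→(3,-2), Out/W→(3,-2), Stay/S→(1,-2), Stay/W→(1,-2)

R: (3,-2) (3,-2) (2,5) (-2,0) | C: (3,-2) (3,-2) (1,-2) (1,-2)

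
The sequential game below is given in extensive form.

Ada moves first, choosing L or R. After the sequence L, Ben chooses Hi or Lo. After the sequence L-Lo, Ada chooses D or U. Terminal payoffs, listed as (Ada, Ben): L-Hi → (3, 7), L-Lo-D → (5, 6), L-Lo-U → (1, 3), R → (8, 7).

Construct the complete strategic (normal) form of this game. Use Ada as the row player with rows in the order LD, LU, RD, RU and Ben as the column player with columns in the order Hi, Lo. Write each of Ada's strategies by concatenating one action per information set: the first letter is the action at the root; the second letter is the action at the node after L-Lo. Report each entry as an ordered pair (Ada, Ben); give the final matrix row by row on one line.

Row LD: Hi→(3,7), Lo→(5,6)
Row LU: Hi→(3,7), Lo→(1,3)
Row RD: Hi→(8,7), Lo→(8,7)
Row RU: Hi→(8,7), Lo→(8,7)

LD: (3,7) (5,6) | LU: (3,7) (1,3) | RD: (8,7) (8,7) | RU: (8,7) (8,7)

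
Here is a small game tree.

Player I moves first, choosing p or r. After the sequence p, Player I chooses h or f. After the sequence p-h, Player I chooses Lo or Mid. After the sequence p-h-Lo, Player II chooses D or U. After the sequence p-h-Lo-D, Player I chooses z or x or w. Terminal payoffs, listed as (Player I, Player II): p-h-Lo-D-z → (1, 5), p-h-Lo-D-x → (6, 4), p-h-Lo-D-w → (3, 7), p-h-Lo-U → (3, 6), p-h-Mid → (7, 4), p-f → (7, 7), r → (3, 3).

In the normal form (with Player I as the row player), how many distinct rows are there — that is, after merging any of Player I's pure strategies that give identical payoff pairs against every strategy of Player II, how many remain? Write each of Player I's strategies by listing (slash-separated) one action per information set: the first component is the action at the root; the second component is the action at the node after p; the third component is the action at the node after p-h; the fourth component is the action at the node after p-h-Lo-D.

Player I has 24 pure strategies: p/h/Lo/z, p/h/Lo/x, p/h/Lo/w, p/h/Mid/z, p/h/Mid/x, p/h/Mid/w, p/f/Lo/z, p/f/Lo/x, p/f/Lo/w, p/f/Mid/z, p/f/Mid/x, p/f/Mid/w, r/h/Lo/z, r/h/Lo/x, r/h/Lo/w, r/h/Mid/z, r/h/Mid/x, r/h/Mid/w, r/f/Lo/z, r/f/Lo/x, r/f/Lo/w, r/f/Mid/z, r/f/Mid/x, r/f/Mid/w. Columns: D, U.
{p/h/Lo/z} → row (1,5) (3,6)
{p/h/Lo/x} → row (6,4) (3,6)
{p/h/Lo/w} → row (3,7) (3,6)
{p/h/Mid/z, p/h/Mid/x, p/h/Mid/w} → row (7,4) (7,4)
{p/f/Lo/z, p/f/Lo/x, p/f/Lo/w, p/f/Mid/z, p/f/Mid/x, p/f/Mid/w} → row (7,7) (7,7)
{r/h/Lo/z, r/h/Lo/x, r/h/Lo/w, r/h/Mid/z, r/h/Mid/x, r/h/Mid/w, r/f/Lo/z, r/f/Lo/x, r/f/Lo/w, r/f/Mid/z, r/f/Mid/x, r/f/Mid/w} → row (3,3) (3,3)
That's 6 distinct rows out of 24 strategies.

6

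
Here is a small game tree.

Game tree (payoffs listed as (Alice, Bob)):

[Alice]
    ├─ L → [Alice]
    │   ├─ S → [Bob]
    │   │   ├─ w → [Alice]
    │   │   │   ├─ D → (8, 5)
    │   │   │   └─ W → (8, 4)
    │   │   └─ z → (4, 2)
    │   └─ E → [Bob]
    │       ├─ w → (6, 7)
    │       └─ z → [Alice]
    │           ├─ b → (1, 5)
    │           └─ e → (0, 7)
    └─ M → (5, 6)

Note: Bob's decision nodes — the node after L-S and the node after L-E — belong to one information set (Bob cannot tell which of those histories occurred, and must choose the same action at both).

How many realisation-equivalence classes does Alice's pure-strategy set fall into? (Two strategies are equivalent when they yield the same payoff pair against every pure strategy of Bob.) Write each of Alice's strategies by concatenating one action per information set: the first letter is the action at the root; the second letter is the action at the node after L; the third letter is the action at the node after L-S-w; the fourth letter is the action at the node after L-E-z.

5

Alice has 16 pure strategies: LSDb, LSDe, LSWb, LSWe, LEDb, LEDe, LEWb, LEWe, MSDb, MSDe, MSWb, MSWe, MEDb, MEDe, MEWb, MEWe. Columns: w, z.
{LSDb, LSDe} → row (8,5) (4,2)
{LSWb, LSWe} → row (8,4) (4,2)
{LEDb, LEWb} → row (6,7) (1,5)
{LEDe, LEWe} → row (6,7) (0,7)
{MSDb, MSDe, MSWb, MSWe, MEDb, MEDe, MEWb, MEWe} → row (5,6) (5,6)
That's 5 distinct rows out of 16 strategies.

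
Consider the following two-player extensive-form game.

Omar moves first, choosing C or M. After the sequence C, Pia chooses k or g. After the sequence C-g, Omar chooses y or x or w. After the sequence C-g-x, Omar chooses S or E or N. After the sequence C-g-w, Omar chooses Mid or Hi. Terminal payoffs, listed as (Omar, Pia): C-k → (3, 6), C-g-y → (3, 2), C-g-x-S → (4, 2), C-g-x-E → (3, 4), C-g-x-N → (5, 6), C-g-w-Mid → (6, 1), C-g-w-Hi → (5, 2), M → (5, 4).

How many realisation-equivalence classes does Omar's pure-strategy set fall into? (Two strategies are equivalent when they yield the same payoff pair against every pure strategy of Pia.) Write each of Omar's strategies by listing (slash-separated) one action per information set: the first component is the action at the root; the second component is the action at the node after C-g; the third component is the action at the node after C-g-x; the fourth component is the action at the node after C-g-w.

7

Omar has 36 pure strategies: C/y/S/Mid, C/y/S/Hi, C/y/E/Mid, C/y/E/Hi, C/y/N/Mid, C/y/N/Hi, C/x/S/Mid, C/x/S/Hi, C/x/E/Mid, C/x/E/Hi, C/x/N/Mid, C/x/N/Hi, C/w/S/Mid, C/w/S/Hi, C/w/E/Mid, C/w/E/Hi, C/w/N/Mid, C/w/N/Hi, M/y/S/Mid, M/y/S/Hi, M/y/E/Mid, M/y/E/Hi, M/y/N/Mid, M/y/N/Hi, M/x/S/Mid, M/x/S/Hi, M/x/E/Mid, M/x/E/Hi, M/x/N/Mid, M/x/N/Hi, M/w/S/Mid, M/w/S/Hi, M/w/E/Mid, M/w/E/Hi, M/w/N/Mid, M/w/N/Hi. Columns: k, g.
{C/y/S/Mid, C/y/S/Hi, C/y/E/Mid, C/y/E/Hi, C/y/N/Mid, C/y/N/Hi} → row (3,6) (3,2)
{C/x/S/Mid, C/x/S/Hi} → row (3,6) (4,2)
{C/x/E/Mid, C/x/E/Hi} → row (3,6) (3,4)
{C/x/N/Mid, C/x/N/Hi} → row (3,6) (5,6)
{C/w/S/Mid, C/w/E/Mid, C/w/N/Mid} → row (3,6) (6,1)
{C/w/S/Hi, C/w/E/Hi, C/w/N/Hi} → row (3,6) (5,2)
{M/y/S/Mid, M/y/S/Hi, M/y/E/Mid, M/y/E/Hi, M/y/N/Mid, M/y/N/Hi, M/x/S/Mid, M/x/S/Hi, M/x/E/Mid, M/x/E/Hi, M/x/N/Mid, M/x/N/Hi, M/w/S/Mid, M/w/S/Hi, M/w/E/Mid, M/w/E/Hi, M/w/N/Mid, M/w/N/Hi} → row (5,4) (5,4)
That's 7 distinct rows out of 36 strategies.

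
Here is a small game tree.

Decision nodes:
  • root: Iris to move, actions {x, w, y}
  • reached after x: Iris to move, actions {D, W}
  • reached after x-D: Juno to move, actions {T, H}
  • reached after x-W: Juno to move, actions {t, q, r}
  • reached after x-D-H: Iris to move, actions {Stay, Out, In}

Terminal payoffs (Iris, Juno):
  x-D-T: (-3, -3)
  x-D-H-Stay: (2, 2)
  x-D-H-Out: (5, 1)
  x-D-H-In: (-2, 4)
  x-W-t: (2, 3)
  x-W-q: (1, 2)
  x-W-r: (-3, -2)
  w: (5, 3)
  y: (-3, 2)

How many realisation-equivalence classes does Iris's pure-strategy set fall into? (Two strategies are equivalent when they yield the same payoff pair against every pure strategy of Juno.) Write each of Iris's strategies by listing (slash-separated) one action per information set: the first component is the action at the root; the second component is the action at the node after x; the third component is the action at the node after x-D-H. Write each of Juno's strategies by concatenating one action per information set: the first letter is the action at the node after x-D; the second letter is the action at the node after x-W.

6

Iris has 18 pure strategies: x/D/Stay, x/D/Out, x/D/In, x/W/Stay, x/W/Out, x/W/In, w/D/Stay, w/D/Out, w/D/In, w/W/Stay, w/W/Out, w/W/In, y/D/Stay, y/D/Out, y/D/In, y/W/Stay, y/W/Out, y/W/In. Columns: Tt, Tq, Tr, Ht, Hq, Hr.
{x/D/Stay} → row (-3,-3) (-3,-3) (-3,-3) (2,2) (2,2) (2,2)
{x/D/Out} → row (-3,-3) (-3,-3) (-3,-3) (5,1) (5,1) (5,1)
{x/D/In} → row (-3,-3) (-3,-3) (-3,-3) (-2,4) (-2,4) (-2,4)
{x/W/Stay, x/W/Out, x/W/In} → row (2,3) (1,2) (-3,-2) (2,3) (1,2) (-3,-2)
{w/D/Stay, w/D/Out, w/D/In, w/W/Stay, w/W/Out, w/W/In} → row (5,3) (5,3) (5,3) (5,3) (5,3) (5,3)
{y/D/Stay, y/D/Out, y/D/In, y/W/Stay, y/W/Out, y/W/In} → row (-3,2) (-3,2) (-3,2) (-3,2) (-3,2) (-3,2)
That's 6 distinct rows out of 18 strategies.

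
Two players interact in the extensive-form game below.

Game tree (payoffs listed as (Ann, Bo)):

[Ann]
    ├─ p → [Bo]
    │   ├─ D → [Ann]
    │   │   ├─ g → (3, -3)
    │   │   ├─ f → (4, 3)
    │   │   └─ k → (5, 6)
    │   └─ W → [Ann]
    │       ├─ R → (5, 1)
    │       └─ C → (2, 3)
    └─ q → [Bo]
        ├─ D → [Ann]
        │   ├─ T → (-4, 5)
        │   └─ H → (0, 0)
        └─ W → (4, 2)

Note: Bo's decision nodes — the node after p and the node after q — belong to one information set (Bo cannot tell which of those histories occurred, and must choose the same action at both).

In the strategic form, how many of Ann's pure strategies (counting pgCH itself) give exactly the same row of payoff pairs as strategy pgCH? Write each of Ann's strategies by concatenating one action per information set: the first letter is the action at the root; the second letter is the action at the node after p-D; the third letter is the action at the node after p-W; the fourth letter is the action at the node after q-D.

Row for pgCH (columns D, W): (3,-3) (2,3).
Under pgCH, Ann's choice at the node after q-D can never be reached regardless of what Bo does, so varying those choices leaves every outcome unchanged.
Holding the reachable choices fixed and varying the unreachable one freely already gives 2 equivalent strategies.
No other strategy reproduces this row, so those 2 are the full class: pgCT, pgCH.

2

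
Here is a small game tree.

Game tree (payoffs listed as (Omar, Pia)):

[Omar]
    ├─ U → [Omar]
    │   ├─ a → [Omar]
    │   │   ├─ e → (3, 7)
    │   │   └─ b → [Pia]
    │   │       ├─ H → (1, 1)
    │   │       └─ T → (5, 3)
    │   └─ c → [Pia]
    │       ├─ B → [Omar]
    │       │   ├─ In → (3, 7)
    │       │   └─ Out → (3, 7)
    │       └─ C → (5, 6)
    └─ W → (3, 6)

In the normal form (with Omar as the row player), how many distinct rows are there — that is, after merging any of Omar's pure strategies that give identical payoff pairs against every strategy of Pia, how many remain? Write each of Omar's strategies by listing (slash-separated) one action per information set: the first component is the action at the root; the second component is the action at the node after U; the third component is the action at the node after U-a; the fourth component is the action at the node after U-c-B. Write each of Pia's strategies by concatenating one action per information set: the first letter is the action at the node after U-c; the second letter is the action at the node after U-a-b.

4

Omar has 16 pure strategies: U/a/e/In, U/a/e/Out, U/a/b/In, U/a/b/Out, U/c/e/In, U/c/e/Out, U/c/b/In, U/c/b/Out, W/a/e/In, W/a/e/Out, W/a/b/In, W/a/b/Out, W/c/e/In, W/c/e/Out, W/c/b/In, W/c/b/Out. Columns: BH, BT, CH, CT.
{U/a/e/In, U/a/e/Out} → row (3,7) (3,7) (3,7) (3,7)
{U/a/b/In, U/a/b/Out} → row (1,1) (5,3) (1,1) (5,3)
{U/c/e/In, U/c/e/Out, U/c/b/In, U/c/b/Out} → row (3,7) (3,7) (5,6) (5,6)
{W/a/e/In, W/a/e/Out, W/a/b/In, W/a/b/Out, W/c/e/In, W/c/e/Out, W/c/b/In, W/c/b/Out} → row (3,6) (3,6) (3,6) (3,6)
That's 4 distinct rows out of 16 strategies.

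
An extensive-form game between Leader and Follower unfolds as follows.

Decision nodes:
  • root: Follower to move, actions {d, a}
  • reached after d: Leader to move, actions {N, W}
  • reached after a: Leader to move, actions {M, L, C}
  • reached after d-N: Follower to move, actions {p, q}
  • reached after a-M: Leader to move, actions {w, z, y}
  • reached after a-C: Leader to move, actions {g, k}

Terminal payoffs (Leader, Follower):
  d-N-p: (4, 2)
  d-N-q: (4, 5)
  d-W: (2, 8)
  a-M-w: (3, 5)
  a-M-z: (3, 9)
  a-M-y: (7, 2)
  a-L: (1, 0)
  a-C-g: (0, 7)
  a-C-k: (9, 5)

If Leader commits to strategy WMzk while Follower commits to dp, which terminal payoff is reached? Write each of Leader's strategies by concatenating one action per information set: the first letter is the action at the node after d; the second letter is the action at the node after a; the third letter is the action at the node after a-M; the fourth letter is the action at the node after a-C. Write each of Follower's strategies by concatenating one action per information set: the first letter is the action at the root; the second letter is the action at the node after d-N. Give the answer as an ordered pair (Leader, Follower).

(2, 8)

Trace the play path from the root:
  Follower plays d
  Leader plays W at [d]
→ terminal payoff (2, 8).
(Leader's choice at the node after a is never reached on this path, so it doesn't affect the outcome.)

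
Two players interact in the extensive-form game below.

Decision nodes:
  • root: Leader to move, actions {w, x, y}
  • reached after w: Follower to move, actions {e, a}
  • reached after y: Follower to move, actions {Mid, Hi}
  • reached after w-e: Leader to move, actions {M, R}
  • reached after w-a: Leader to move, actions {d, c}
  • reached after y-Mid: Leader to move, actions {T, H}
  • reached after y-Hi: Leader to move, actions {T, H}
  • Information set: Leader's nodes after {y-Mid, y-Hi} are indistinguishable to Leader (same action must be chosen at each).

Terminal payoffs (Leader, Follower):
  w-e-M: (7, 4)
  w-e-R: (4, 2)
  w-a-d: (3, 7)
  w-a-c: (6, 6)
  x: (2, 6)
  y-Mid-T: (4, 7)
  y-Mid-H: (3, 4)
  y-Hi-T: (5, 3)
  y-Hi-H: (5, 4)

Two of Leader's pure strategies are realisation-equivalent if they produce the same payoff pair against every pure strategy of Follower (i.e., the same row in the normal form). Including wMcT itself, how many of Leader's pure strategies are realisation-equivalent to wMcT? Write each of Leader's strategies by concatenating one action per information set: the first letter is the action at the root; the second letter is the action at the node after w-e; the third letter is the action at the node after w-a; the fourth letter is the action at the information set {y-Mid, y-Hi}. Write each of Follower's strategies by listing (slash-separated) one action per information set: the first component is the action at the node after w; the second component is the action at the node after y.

2

Row for wMcT (columns e/Mid, e/Hi, a/Mid, a/Hi): (7,4) (7,4) (6,6) (6,6).
Under wMcT, Leader's choice at the information set {y-Mid, y-Hi} can never be reached regardless of what Follower does, so varying those choices leaves every outcome unchanged.
Holding the reachable choices fixed and varying the unreachable one freely already gives 2 equivalent strategies.
No other strategy reproduces this row, so those 2 are the full class: wMcT, wMcH.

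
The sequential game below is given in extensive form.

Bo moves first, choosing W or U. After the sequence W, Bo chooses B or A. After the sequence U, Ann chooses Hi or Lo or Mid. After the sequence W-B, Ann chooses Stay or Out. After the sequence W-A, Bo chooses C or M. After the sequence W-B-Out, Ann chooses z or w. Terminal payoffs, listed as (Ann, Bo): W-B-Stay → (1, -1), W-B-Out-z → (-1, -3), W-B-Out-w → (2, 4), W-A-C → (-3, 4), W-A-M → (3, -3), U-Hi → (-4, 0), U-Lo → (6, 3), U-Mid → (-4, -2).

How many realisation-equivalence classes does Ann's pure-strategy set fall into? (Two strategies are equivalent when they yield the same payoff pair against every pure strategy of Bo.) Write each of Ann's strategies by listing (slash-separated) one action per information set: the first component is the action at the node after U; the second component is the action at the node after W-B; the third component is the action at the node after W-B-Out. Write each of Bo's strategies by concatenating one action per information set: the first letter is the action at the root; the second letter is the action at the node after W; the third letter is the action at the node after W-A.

Ann has 12 pure strategies: Hi/Stay/z, Hi/Stay/w, Hi/Out/z, Hi/Out/w, Lo/Stay/z, Lo/Stay/w, Lo/Out/z, Lo/Out/w, Mid/Stay/z, Mid/Stay/w, Mid/Out/z, Mid/Out/w. Columns: WBC, WBM, WAC, WAM, UBC, UBM, UAC, UAM.
{Hi/Stay/z, Hi/Stay/w} → row (1,-1) (1,-1) (-3,4) (3,-3) (-4,0) (-4,0) (-4,0) (-4,0)
{Hi/Out/z} → row (-1,-3) (-1,-3) (-3,4) (3,-3) (-4,0) (-4,0) (-4,0) (-4,0)
{Hi/Out/w} → row (2,4) (2,4) (-3,4) (3,-3) (-4,0) (-4,0) (-4,0) (-4,0)
{Lo/Stay/z, Lo/Stay/w} → row (1,-1) (1,-1) (-3,4) (3,-3) (6,3) (6,3) (6,3) (6,3)
{Lo/Out/z} → row (-1,-3) (-1,-3) (-3,4) (3,-3) (6,3) (6,3) (6,3) (6,3)
{Lo/Out/w} → row (2,4) (2,4) (-3,4) (3,-3) (6,3) (6,3) (6,3) (6,3)
{Mid/Stay/z, Mid/Stay/w} → row (1,-1) (1,-1) (-3,4) (3,-3) (-4,-2) (-4,-2) (-4,-2) (-4,-2)
{Mid/Out/z} → row (-1,-3) (-1,-3) (-3,4) (3,-3) (-4,-2) (-4,-2) (-4,-2) (-4,-2)
{Mid/Out/w} → row (2,4) (2,4) (-3,4) (3,-3) (-4,-2) (-4,-2) (-4,-2) (-4,-2)
That's 9 distinct rows out of 12 strategies.

9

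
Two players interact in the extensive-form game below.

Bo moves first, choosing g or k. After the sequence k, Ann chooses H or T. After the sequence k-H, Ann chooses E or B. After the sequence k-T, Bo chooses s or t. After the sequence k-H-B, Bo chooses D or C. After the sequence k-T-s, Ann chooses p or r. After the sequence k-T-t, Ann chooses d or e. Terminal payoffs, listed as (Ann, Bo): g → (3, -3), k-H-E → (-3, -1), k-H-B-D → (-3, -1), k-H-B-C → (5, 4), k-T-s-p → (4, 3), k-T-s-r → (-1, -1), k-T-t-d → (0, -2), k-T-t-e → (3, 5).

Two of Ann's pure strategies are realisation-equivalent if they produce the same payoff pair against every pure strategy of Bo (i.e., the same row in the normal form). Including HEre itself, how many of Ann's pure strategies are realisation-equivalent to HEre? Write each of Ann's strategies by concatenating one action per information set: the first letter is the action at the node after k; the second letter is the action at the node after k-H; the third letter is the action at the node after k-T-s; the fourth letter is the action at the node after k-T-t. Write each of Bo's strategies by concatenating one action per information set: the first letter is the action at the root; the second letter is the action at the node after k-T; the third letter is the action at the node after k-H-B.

Row for HEre (columns gsD, gsC, gtD, gtC, ksD, ksC, ktD, ktC): (3,-3) (3,-3) (3,-3) (3,-3) (-3,-1) (-3,-1) (-3,-1) (-3,-1).
Under HEre, Ann's choice at the node after k-T-s and at the node after k-T-t can never be reached regardless of what Bo does, so varying those choices leaves every outcome unchanged.
Holding the reachable choices fixed and varying the unreachable ones freely already gives 2 × 2 = 4 equivalent strategies.
No other strategy reproduces this row, so those 4 are the full class: HEpd, HEpe, HErd, HEre.

4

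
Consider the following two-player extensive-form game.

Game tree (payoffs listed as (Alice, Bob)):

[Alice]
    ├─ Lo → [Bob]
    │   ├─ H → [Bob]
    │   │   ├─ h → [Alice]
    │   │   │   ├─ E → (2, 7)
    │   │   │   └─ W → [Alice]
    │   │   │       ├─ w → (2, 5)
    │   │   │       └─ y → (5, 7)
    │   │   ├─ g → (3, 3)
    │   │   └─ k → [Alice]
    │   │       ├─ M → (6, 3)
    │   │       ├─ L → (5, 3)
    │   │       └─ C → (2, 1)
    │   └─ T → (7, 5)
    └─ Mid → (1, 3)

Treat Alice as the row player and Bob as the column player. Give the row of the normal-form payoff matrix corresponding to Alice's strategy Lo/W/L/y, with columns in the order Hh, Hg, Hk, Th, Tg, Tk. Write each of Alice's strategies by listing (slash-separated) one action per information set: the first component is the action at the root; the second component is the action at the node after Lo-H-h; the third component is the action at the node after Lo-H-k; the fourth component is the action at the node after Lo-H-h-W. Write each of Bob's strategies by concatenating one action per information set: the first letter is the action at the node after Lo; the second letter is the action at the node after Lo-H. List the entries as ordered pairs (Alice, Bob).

(5,7) (3,3) (5,3) (7,5) (7,5) (7,5)

vs Hh: Alice plays Lo → Bob plays H at [Lo] → Bob plays h at [Lo-H] → Alice plays W at [Lo-H-h] → Alice plays y at [Lo-H-h-W] → (5, 7)
vs Hg: Alice plays Lo → Bob plays H at [Lo] → Bob plays g at [Lo-H] → (3, 3)
vs Hk: Alice plays Lo → Bob plays H at [Lo] → Bob plays k at [Lo-H] → Alice plays L at [Lo-H-k] → (5, 3)
vs Th: Alice plays Lo → Bob plays T at [Lo] → (7, 5)
vs Tg: Alice plays Lo → Bob plays T at [Lo] → (7, 5)
vs Tk: Alice plays Lo → Bob plays T at [Lo] → (7, 5)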